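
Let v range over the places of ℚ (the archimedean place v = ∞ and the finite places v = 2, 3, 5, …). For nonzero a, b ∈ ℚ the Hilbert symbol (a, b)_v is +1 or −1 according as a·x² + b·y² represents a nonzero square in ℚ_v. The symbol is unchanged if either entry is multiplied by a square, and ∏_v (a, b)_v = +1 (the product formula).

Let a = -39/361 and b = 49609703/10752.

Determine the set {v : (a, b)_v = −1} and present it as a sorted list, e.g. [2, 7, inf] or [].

[7, 13]

Mod squares: a ≡ -39, b ≡ 6006. Check v ∈ {∞, 2, 3, 7, 11, 13, 19, 31}.
v=31: a=31^0·(≡12), b=31^2·(≡17) mod 31; (12|31)=-1, (17|31)=-1; (−1)^{0·2·15}·(-1)^2·(-1)^0 = +1.
v=11: a=11^0·(≡3), b=11^1·(≡10) mod 11; (3|11)=+1, (10|11)=-1; (−1)^{0·1·5}·(+1)^1·(-1)^0 = +1.
v=2: v_2(a)=0, v_2(b)=-9; units ≡ 1, 3 (mod 8); ε·ε+αω+βω = 0·1+0·1+-9·0 ≡ 0  ⇒  (a,b)_2 = +1.
v=∞: -39 < 0 and 6006 > 0  ⇒  (a,b)_∞ = +1.
v=13: a=13^1·(≡1), b=13^1·(≡7) mod 13; (1|13)=+1, (7|13)=-1; (−1)^{1·1·6}·(+1)^1·(-1)^1 = -1.
v=19: a=19^-2·(≡18), b=19^2·(≡2) mod 19; (18|19)=-1, (2|19)=-1; (−1)^{-2·2·9}·(-1)^2·(-1)^-2 = +1.
v=7: a=7^0·(≡6), b=7^-1·(≡1) mod 7; (6|7)=-1, (1|7)=+1; (−1)^{0·-1·3}·(-1)^-1·(+1)^0 = -1.
v=3: a=3^1·(≡2), b=3^-1·(≡1) mod 3; (2|3)=-1, (1|3)=+1; (−1)^{1·-1·1}·(-1)^-1·(+1)^1 = +1.
(-39, 6006 / ℚ) ramifies at {7, 13}: a division algebra.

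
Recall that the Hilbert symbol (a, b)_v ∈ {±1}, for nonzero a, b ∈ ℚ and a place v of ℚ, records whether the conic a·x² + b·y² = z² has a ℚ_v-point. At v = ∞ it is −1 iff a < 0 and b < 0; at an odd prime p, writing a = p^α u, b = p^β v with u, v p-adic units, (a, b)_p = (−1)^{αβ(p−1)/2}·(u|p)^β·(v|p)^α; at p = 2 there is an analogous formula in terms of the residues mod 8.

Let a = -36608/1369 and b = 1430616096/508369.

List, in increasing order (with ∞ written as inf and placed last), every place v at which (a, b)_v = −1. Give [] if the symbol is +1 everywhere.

(a, b) ≡ (-143, 58786) mod (ℚ^×)²; places V = {2, 3, 7, 11, 13, 17, 19, 23, 31, 37, ∞}.
(a,b)_3: α=0, u≡1; β=2, v≡1 (mod 3); (1|3)=+1, (1|3)=+1; sign (−1)^0·+1^2·+1^0 = +1.
(a,b)_7: α=0, u≡4; β=1, v≡6 (mod 7); (4|7)=+1, (6|7)=-1; sign (−1)^0·+1^1·-1^0 = +1.
(a,b)_∞: sgn(-143)=−, sgn(58786)=+, so +1.
(a,b)_17: α=0, u≡3; β=1, v≡12 (mod 17); (3|17)=-1, (12|17)=-1; sign (−1)^0·-1^1·-1^0 = -1.
(a,b)_23: α=0, u≡16; β=-2, v≡10 (mod 23); (16|23)=+1, (10|23)=-1; sign (−1)^0·+1^-2·-1^0 = +1.
(a,b)_19: α=0, u≡5; β=1, v≡17 (mod 19); (5|19)=+1, (17|19)=+1; sign (−1)^0·+1^1·+1^0 = +1.
(a,b)_13: α=1, u≡11; β=3, v≡6 (mod 13); (11|13)=-1, (6|13)=-1; sign (−1)^0·-1^3·-1^1 = +1.
(a,b)_2: α=8, β=5; u≡1, v≡1 (mod 8); ε(u)ε(v)=0·0, αω(v)=8·0, βω(u)=5·0; sum ≡ 0  ⇒  +1.
(a,b)_37: α=-2, u≡22; β=0, v≡34 (mod 37); (22|37)=-1, (34|37)=+1; sign (−1)^0·-1^0·+1^-2 = +1.
(a,b)_11: α=1, u≡1; β=0, v≡2 (mod 11); (1|11)=+1, (2|11)=-1; sign (−1)^0·+1^0·-1^1 = -1.
(a,b)_31: α=0, u≡13; β=-2, v≡5 (mod 31); (13|31)=-1, (5|31)=+1; sign (−1)^0·-1^-2·+1^0 = +1.
|Ram(-143, 58786)| = 2, even; anisotropic at {11, 17}.

[11, 17]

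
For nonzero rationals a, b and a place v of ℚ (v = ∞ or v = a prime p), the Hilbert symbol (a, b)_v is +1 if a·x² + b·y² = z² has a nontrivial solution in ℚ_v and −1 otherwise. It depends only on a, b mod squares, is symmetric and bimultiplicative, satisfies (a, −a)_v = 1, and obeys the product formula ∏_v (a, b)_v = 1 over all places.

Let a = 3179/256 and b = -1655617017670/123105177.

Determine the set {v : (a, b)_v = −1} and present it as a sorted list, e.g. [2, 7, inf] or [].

[2, 17]

(a, b) ≡ (11, -1190) mod (ℚ^×)²; places V = {2, 3, 5, 7, 11, 13, 17, 23, 31, 41, ∞}.
(a,b)_∞: sgn(11)=+, sgn(-1190)=−, so +1.
(a,b)_5: α=0, u≡4; β=1, v≡3 (mod 5); (4|5)=+1, (3|5)=-1; sign (−1)^0·+1^1·-1^0 = +1.
(a,b)_31: α=0, u≡6; β=2, v≡1 (mod 31); (6|31)=-1, (1|31)=+1; sign (−1)^0·-1^2·+1^0 = +1.
(a,b)_17: α=2, u≡11; β=-1, v≡1 (mod 17); (11|17)=-1, (1|17)=+1; sign (−1)^0·-1^-1·+1^2 = -1.
(a,b)_3: α=0, u≡2; β=-4, v≡1 (mod 3); (2|3)=-1, (1|3)=+1; sign (−1)^0·-1^-4·+1^0 = +1.
(a,b)_11: α=1, u≡1; β=4, v≡4 (mod 11); (1|11)=+1, (4|11)=+1; sign (−1)^0·+1^4·+1^1 = +1.
(a,b)_23: α=0, u≡17; β=-2, v≡8 (mod 23); (17|23)=-1, (8|23)=+1; sign (−1)^0·-1^-2·+1^0 = +1.
(a,b)_7: α=0, u≡2; β=1, v≡3 (mod 7); (2|7)=+1, (3|7)=-1; sign (−1)^0·+1^1·-1^0 = +1.
(a,b)_2: α=-8, β=1; u≡3, v≡5 (mod 8); ε(u)ε(v)=1·0, αω(v)=-8·1, βω(u)=1·1; sum ≡ 1  ⇒  -1.
(a,b)_41: α=0, u≡35; β=2, v≡31 (mod 41); (35|41)=-1, (31|41)=+1; sign (−1)^0·-1^2·+1^0 = +1.
(a,b)_13: α=0, u≡8; β=-2, v≡2 (mod 13); (8|13)=-1, (2|13)=-1; sign (−1)^0·-1^-2·-1^0 = +1.
Ram(11, -1190) = {2, 17}; no ℚ_2-point on the conic.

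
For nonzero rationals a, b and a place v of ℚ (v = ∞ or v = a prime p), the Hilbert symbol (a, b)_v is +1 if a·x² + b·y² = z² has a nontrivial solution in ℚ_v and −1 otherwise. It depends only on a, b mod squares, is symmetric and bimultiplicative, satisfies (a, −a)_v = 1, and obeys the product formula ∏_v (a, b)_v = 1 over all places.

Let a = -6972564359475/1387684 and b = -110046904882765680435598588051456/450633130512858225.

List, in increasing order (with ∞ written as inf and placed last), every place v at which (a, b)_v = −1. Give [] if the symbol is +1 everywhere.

Mod squares: a ≡ -70499, b ≡ -2890459. Check v ∈ {∞, 2, 3, 5, 7, 11, 13, 17, 19, 29, 31, 41, 43}.
v=2: v_2(a)=-2, v_2(b)=16; units ≡ 5, 5 (mod 8); ε·ε+αω+βω = 0·0+-2·1+16·1 ≡ 0  ⇒  (a,b)_2 = +1.
v=43: a=43^0·(≡6), b=43^-2·(≡1) mod 43; (6|43)=+1, (1|43)=+1; (−1)^{0·-2·21}·(+1)^-2·(+1)^0 = +1.
v=17: a=17^3·(≡4), b=17^7·(≡10) mod 17; (4|17)=+1, (10|17)=-1; (−1)^{3·7·8}·(+1)^7·(-1)^3 = -1.
v=5: a=5^2·(≡4), b=5^-2·(≡1) mod 5; (4|5)=+1, (1|5)=+1; (−1)^{2·-2·2}·(+1)^-2·(+1)^2 = +1.
v=41: a=41^0·(≡1), b=41^1·(≡10) mod 41; (1|41)=+1, (10|41)=+1; (−1)^{0·1·20}·(+1)^1·(+1)^0 = +1.
v=31: a=31^-2·(≡21), b=31^-4·(≡11) mod 31; (21|31)=-1, (11|31)=-1; (−1)^{-2·-4·15}·(-1)^-4·(-1)^-2 = +1.
v=∞: -70499 < 0 and -2890459 < 0  ⇒  (a,b)_∞ = -1.
v=7: a=7^0·(≡5), b=7^2·(≡4) mod 7; (5|7)=-1, (4|7)=+1; (−1)^{0·2·3}·(-1)^2·(+1)^0 = +1.
v=13: a=13^3·(≡8), b=13^7·(≡10) mod 13; (8|13)=-1, (10|13)=+1; (−1)^{3·7·6}·(-1)^7·(+1)^3 = -1.
v=11: a=11^1·(≡4), b=11^3·(≡8) mod 11; (4|11)=+1, (8|11)=-1; (−1)^{1·3·5}·(+1)^3·(-1)^1 = +1.
v=19: a=19^-2·(≡18), b=19^-4·(≡11) mod 19; (18|19)=-1, (11|19)=+1; (−1)^{-2·-4·9}·(-1)^-4·(+1)^-2 = +1.
v=29: a=29^1·(≡4), b=29^3·(≡15) mod 29; (4|29)=+1, (15|29)=-1; (−1)^{1·3·14}·(+1)^3·(-1)^1 = -1.
v=3: a=3^4·(≡1), b=3^-4·(≡2) mod 3; (1|3)=+1, (2|3)=-1; (−1)^{4·-4·1}·(+1)^-4·(-1)^4 = +1.
(-70499, -2890459 / ℚ) ramifies at {13, 17, 29, ∞}: a division algebra.

[13, 17, 29, inf]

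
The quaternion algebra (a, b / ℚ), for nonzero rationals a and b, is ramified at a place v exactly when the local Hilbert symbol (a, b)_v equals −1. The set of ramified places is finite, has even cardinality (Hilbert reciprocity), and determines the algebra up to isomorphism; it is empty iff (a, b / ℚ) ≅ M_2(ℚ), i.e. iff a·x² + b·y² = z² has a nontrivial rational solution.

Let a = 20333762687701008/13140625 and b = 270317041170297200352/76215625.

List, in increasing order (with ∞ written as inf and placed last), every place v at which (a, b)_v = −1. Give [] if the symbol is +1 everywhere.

Mod squares: a ≡ 17, b ≡ 113390. Check v ∈ {∞, 2, 3, 5, 7, 13, 17, 23, 29}.
v=23: a=23^2·(≡19), b=23^3·(≡13) mod 23; (19|23)=-1, (13|23)=+1; (−1)^{2·3·11}·(-1)^3·(+1)^2 = -1.
v=29: a=29^-2·(≡2), b=29^-3·(≡4) mod 29; (2|29)=-1, (4|29)=+1; (−1)^{-2·-3·14}·(-1)^-3·(+1)^-2 = -1.
v=17: a=17^3·(≡15), b=17^5·(≡7) mod 17; (15|17)=+1, (7|17)=-1; (−1)^{3·5·8}·(+1)^5·(-1)^3 = -1.
v=7: a=7^2·(≡3), b=7^2·(≡1) mod 7; (3|7)=-1, (1|7)=+1; (−1)^{2·2·3}·(-1)^2·(+1)^2 = +1.
v=3: a=3^10·(≡2), b=3^10·(≡2) mod 3; (2|3)=-1, (2|3)=-1; (−1)^{10·10·1}·(-1)^10·(-1)^10 = +1.
v=13: a=13^2·(≡12), b=13^2·(≡4) mod 13; (12|13)=+1, (4|13)=+1; (−1)^{2·2·6}·(+1)^2·(+1)^2 = +1.
v=2: v_2(a)=4, v_2(b)=5; units ≡ 1, 7 (mod 8); ε·ε+αω+βω = 0·1+4·0+5·0 ≡ 0  ⇒  (a,b)_2 = +1.
v=∞: 17 > 0 and 113390 > 0  ⇒  (a,b)_∞ = +1.
v=5: a=5^-6·(≡3), b=5^-5·(≡3) mod 5; (3|5)=-1, (3|5)=-1; (−1)^{-6·-5·2}·(-1)^-5·(-1)^-6 = -1.
(17, 113390 / ℚ) ramifies at {5, 17, 23, 29}: a division algebra.

[5, 17, 23, 29]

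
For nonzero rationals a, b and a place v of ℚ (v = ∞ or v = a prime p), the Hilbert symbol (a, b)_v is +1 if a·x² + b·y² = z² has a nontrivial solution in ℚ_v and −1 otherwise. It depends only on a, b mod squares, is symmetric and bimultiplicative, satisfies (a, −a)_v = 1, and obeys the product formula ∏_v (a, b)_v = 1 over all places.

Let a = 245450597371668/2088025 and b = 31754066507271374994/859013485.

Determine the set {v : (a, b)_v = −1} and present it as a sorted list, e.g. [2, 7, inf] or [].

(a, b) ≡ (13, 46410) mod (ℚ^×)²; places V = {2, 3, 5, 7, 11, 13, 17, 23, 37, ∞}.
(a,b)_7: α=0, u≡5; β=1, v≡1 (mod 7); (5|7)=-1, (1|7)=+1; sign (−1)^0·-1^1·+1^0 = -1.
(a,b)_13: α=1, u≡3; β=1, v≡5 (mod 13); (3|13)=+1, (5|13)=-1; sign (−1)^0·+1^1·-1^1 = -1.
(a,b)_3: α=2, u≡1; β=5, v≡2 (mod 3); (1|3)=+1, (2|3)=-1; sign (−1)^0·+1^5·-1^2 = +1.
(a,b)_2: α=2, β=1; u≡5, v≡5 (mod 8); ε(u)ε(v)=0·0, αω(v)=2·1, βω(u)=1·1; sum ≡ 1  ⇒  -1.
(a,b)_17: α=-4, u≡16; β=-5, v≡3 (mod 17); (16|17)=+1, (3|17)=-1; sign (−1)^0·+1^-5·-1^-4 = +1.
(a,b)_37: α=4, u≡23; β=6, v≡34 (mod 37); (23|37)=-1, (34|37)=+1; sign (−1)^0·-1^6·+1^4 = +1.
(a,b)_∞: sgn(13)=+, sgn(46410)=+, so +1.
(a,b)_5: α=-2, u≡3; β=-1, v≡2 (mod 5); (3|5)=-1, (2|5)=-1; sign (−1)^0·-1^-1·-1^-2 = -1.
(a,b)_11: α=0, u≡8; β=-2, v≡4 (mod 11); (8|11)=-1, (4|11)=+1; sign (−1)^0·-1^-2·+1^0 = +1.
(a,b)_23: α=4, u≡3; β=4, v≡22 (mod 23); (3|23)=+1, (22|23)=-1; sign (−1)^0·+1^4·-1^4 = +1.
Ram(13, 46410) = {2, 5, 7, 13}; no ℚ_2-point on the conic.

[2, 5, 7, 13]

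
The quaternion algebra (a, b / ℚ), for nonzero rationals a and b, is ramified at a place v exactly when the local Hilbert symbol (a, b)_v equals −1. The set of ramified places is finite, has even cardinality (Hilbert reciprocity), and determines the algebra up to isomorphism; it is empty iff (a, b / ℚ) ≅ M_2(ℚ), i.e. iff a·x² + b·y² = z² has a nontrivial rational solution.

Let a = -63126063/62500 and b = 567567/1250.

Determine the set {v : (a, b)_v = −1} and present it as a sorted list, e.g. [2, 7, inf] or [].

(a, b) ≡ (-7, 286) mod (ℚ^×)²; places V = {2, 3, 5, 7, 11, 13, ∞}.
(a,b)_∞: sgn(-7)=−, sgn(286)=+, so +1.
(a,b)_3: α=2, u≡2; β=4, v≡1 (mod 3); (2|3)=-1, (1|3)=+1; sign (−1)^0·-1^4·+1^2 = +1.
(a,b)_7: α=3, u≡6; β=2, v≡3 (mod 7); (6|7)=-1, (3|7)=-1; sign (−1)^0·-1^2·-1^3 = -1.
(a,b)_5: α=-6, u≡3; β=-4, v≡1 (mod 5); (3|5)=-1, (1|5)=+1; sign (−1)^0·-1^-4·+1^-6 = +1.
(a,b)_13: α=2, u≡6; β=1, v≡9 (mod 13); (6|13)=-1, (9|13)=+1; sign (−1)^0·-1^1·+1^2 = -1.
(a,b)_11: α=2, u≡3; β=1, v≡1 (mod 11); (3|11)=+1, (1|11)=+1; sign (−1)^0·+1^1·+1^2 = +1.
(a,b)_2: α=-2, β=-1; u≡1, v≡7 (mod 8); ε(u)ε(v)=0·1, αω(v)=-2·0, βω(u)=-1·0; sum ≡ 0  ⇒  +1.
(-7, 286 / ℚ) ramifies at {7, 13}: a division algebra.

[7, 13]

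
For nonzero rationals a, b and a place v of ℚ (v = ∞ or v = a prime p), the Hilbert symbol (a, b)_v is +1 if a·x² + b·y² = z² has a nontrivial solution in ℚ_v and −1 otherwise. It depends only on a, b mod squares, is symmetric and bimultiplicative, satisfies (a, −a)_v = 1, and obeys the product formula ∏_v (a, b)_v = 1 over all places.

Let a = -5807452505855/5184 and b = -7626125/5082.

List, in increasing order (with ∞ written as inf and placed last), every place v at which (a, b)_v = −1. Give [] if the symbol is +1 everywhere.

(a, b) ≡ (-95, -210) mod (ℚ^×)²; places V = {2, 3, 5, 7, 11, 13, 19, ∞}.
(a,b)_11: α=2, u≡3; β=-2, v≡6 (mod 11); (3|11)=+1, (6|11)=-1; sign (−1)^0·+1^-2·-1^2 = +1.
(a,b)_2: α=-6, β=-1; u≡1, v≡7 (mod 8); ε(u)ε(v)=0·1, αω(v)=-6·0, βω(u)=-1·0; sum ≡ 0  ⇒  +1.
(a,b)_5: α=1, u≡1; β=3, v≡3 (mod 5); (1|5)=+1, (3|5)=-1; sign (−1)^0·+1^3·-1^1 = -1.
(a,b)_19: α=3, u≡13; β=2, v≡13 (mod 19); (13|19)=-1, (13|19)=-1; sign (−1)^0·-1^2·-1^3 = -1.
(a,b)_∞: sgn(-95)=−, sgn(-210)=−, so -1.
(a,b)_7: α=2, u≡6; β=-1, v≡5 (mod 7); (6|7)=-1, (5|7)=-1; sign (−1)^0·-1^-1·-1^2 = -1.
(a,b)_3: α=-4, u≡1; β=-1, v≡2 (mod 3); (1|3)=+1, (2|3)=-1; sign (−1)^0·+1^-1·-1^-4 = +1.
(a,b)_13: α=4, u≡9; β=2, v≡2 (mod 13); (9|13)=+1, (2|13)=-1; sign (−1)^0·+1^2·-1^4 = +1.
|Ram(-95, -210)| = 4, even; anisotropic at {5, 7, 19, ∞}.

[5, 7, 19, inf]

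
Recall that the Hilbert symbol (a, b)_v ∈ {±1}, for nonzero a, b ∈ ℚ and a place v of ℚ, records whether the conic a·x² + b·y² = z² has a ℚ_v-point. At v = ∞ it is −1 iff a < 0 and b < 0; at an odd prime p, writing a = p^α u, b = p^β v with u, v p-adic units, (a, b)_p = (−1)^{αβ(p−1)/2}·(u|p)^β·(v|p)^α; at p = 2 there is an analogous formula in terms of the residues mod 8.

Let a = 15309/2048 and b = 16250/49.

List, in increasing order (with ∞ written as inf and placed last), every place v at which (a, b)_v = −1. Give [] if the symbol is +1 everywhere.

Mod squares: a ≡ 42, b ≡ 26. Check v ∈ {∞, 2, 3, 5, 7, 13}.
v=3: a=3^7·(≡2), b=3^0·(≡2) mod 3; (2|3)=-1, (2|3)=-1; (−1)^{7·0·1}·(-1)^0·(-1)^7 = -1.
v=2: v_2(a)=-11, v_2(b)=1; units ≡ 5, 5 (mod 8); ε·ε+αω+βω = 0·0+-11·1+1·1 ≡ 0  ⇒  (a,b)_2 = +1.
v=13: a=13^0·(≡3), b=13^1·(≡8) mod 13; (3|13)=+1, (8|13)=-1; (−1)^{0·1·6}·(+1)^1·(-1)^0 = +1.
v=7: a=7^1·(≡6), b=7^-2·(≡3) mod 7; (6|7)=-1, (3|7)=-1; (−1)^{1·-2·3}·(-1)^-2·(-1)^1 = -1.
v=5: a=5^0·(≡3), b=5^4·(≡4) mod 5; (3|5)=-1, (4|5)=+1; (−1)^{0·4·2}·(-1)^4·(+1)^0 = +1.
v=∞: 42 > 0 and 26 > 0  ⇒  (a,b)_∞ = +1.
(42, 26 / ℚ) ramifies at {3, 7}: a division algebra.

[3, 7]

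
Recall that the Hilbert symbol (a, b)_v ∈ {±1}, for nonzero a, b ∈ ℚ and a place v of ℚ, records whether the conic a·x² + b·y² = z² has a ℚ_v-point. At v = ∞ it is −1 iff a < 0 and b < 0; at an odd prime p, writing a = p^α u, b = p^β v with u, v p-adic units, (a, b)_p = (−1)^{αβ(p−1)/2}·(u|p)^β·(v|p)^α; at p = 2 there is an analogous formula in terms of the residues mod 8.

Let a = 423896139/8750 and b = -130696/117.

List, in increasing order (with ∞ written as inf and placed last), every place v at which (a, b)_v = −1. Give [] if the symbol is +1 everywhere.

(a, b) ≡ (714, -442) mod (ℚ^×)²; places V = {2, 3, 5, 7, 13, 17, 31, ∞}.
(a,b)_31: α=4, u≡7; β=2, v≡15 (mod 31); (7|31)=+1, (15|31)=-1; sign (−1)^0·+1^2·-1^4 = +1.
(a,b)_5: α=-4, u≡1; β=0, v≡2 (mod 5); (1|5)=+1, (2|5)=-1; sign (−1)^0·+1^0·-1^-4 = +1.
(a,b)_∞: sgn(714)=+, sgn(-442)=−, so +1.
(a,b)_2: α=-1, β=3; u≡5, v≡3 (mod 8); ε(u)ε(v)=0·1, αω(v)=-1·1, βω(u)=3·1; sum ≡ 0  ⇒  +1.
(a,b)_3: α=3, u≡1; β=-2, v≡2 (mod 3); (1|3)=+1, (2|3)=-1; sign (−1)^0·+1^-2·-1^3 = -1.
(a,b)_13: α=0, u≡4; β=-1, v≡5 (mod 13); (4|13)=+1, (5|13)=-1; sign (−1)^0·+1^-1·-1^0 = +1.
(a,b)_17: α=1, u≡8; β=1, v≡2 (mod 17); (8|17)=+1, (2|17)=+1; sign (−1)^0·+1^1·+1^1 = +1.
(a,b)_7: α=-1, u≡4; β=0, v≡3 (mod 7); (4|7)=+1, (3|7)=-1; sign (−1)^0·+1^0·-1^-1 = -1.
Ram(714, -442) = {3, 7}; no ℚ_3-point on the conic.

[3, 7]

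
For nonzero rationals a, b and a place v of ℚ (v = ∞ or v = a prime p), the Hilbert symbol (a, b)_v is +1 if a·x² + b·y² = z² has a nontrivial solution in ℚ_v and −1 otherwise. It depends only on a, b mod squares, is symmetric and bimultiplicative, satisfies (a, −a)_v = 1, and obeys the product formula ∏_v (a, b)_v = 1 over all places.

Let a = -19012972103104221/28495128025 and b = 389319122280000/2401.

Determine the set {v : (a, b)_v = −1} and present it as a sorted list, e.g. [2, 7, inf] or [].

[3, 11, 17, 19, 23, 29]

(a, b) ≡ (-16269, 7109553) mod (ℚ^×)²; places V = {2, 3, 5, 7, 11, 13, 17, 19, 23, 29, 37, 41, 47, 53, ∞}.
(a,b)_13: α=-2, u≡11; β=0, v≡9 (mod 13); (11|13)=-1, (9|13)=+1; sign (−1)^0·-1^0·+1^-2 = +1.
(a,b)_23: α=0, u≡20; β=1, v≡10 (mod 23); (20|23)=-1, (10|23)=-1; sign (−1)^0·-1^1·-1^0 = -1.
(a,b)_53: α=-2, u≡5; β=0, v≡39 (mod 53); (5|53)=-1, (39|53)=-1; sign (−1)^0·-1^0·-1^-2 = +1.
(a,b)_11: α=3, u≡10; β=1, v≡10 (mod 11); (10|11)=-1, (10|11)=-1; sign (−1)^1·-1^1·-1^3 = -1.
(a,b)_47: α=2, u≡29; β=0, v≡18 (mod 47); (29|47)=-1, (18|47)=+1; sign (−1)^0·-1^0·+1^2 = +1.
(a,b)_19: α=0, u≡3; β=1, v≡17 (mod 19); (3|19)=-1, (17|19)=+1; sign (−1)^0·-1^1·+1^0 = -1.
(a,b)_17: α=3, u≡3; β=1, v≡1 (mod 17); (3|17)=-1, (1|17)=+1; sign (−1)^0·-1^1·+1^3 = -1.
(a,b)_7: α=-4, u≡3; β=-4, v≡3 (mod 7); (3|7)=-1, (3|7)=-1; sign (−1)^0·-1^-4·-1^-4 = +1.
(a,b)_3: α=3, u≡1; β=1, v≡1 (mod 3); (1|3)=+1, (1|3)=+1; sign (−1)^1·+1^1·+1^3 = -1.
(a,b)_41: α=2, u≡2; β=0, v≡3 (mod 41); (2|41)=+1, (3|41)=-1; sign (−1)^0·+1^0·-1^2 = +1.
(a,b)_5: α=-2, u≡4; β=4, v≡3 (mod 5); (4|5)=+1, (3|5)=-1; sign (−1)^0·+1^4·-1^-2 = +1.
(a,b)_29: α=1, u≡8; β=1, v≡23 (mod 29); (8|29)=-1, (23|29)=+1; sign (−1)^0·-1^1·+1^1 = -1.
(a,b)_∞: sgn(-16269)=−, sgn(7109553)=+, so +1.
(a,b)_2: α=0, β=6; u≡3, v≡1 (mod 8); ε(u)ε(v)=1·0, αω(v)=0·0, βω(u)=6·1; sum ≡ 0  ⇒  +1.
(a,b)_37: α=0, u≡16; β=2, v≡7 (mod 37); (16|37)=+1, (7|37)=+1; sign (−1)^0·+1^2·+1^0 = +1.
Ram(-16269, 7109553) = {3, 11, 17, 19, 23, 29}; no ℚ_3-point on the conic.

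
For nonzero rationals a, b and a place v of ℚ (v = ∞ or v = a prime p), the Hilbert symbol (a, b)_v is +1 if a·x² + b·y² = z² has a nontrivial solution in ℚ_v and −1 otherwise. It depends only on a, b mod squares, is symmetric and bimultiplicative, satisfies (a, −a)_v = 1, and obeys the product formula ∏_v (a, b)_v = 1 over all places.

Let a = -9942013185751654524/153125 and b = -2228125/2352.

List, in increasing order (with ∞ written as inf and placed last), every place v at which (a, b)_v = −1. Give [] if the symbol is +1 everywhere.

[11, inf]

(a, b) ≡ (-86955, -10695) mod (ℚ^×)²; places V = {2, 3, 5, 7, 11, 17, 23, 31, ∞}.
(a,b)_11: α=1, u≡5; β=0, v≡10 (mod 11); (5|11)=+1, (10|11)=-1; sign (−1)^0·+1^0·-1^1 = -1.
(a,b)_2: α=2, β=-4; u≡5, v≡1 (mod 8); ε(u)ε(v)=0·0, αω(v)=2·0, βω(u)=-4·1; sum ≡ 0  ⇒  +1.
(a,b)_17: α=1, u≡1; β=0, v≡8 (mod 17); (1|17)=+1, (8|17)=+1; sign (−1)^0·+1^0·+1^1 = +1.
(a,b)_∞: sgn(-86955)=−, sgn(-10695)=−, so -1.
(a,b)_5: α=-5, u≡4; β=5, v≡1 (mod 5); (4|5)=+1, (1|5)=+1; sign (−1)^0·+1^5·+1^-5 = +1.
(a,b)_3: α=13, u≡1; β=-1, v≡2 (mod 3); (1|3)=+1, (2|3)=-1; sign (−1)^1·+1^-1·-1^13 = +1.
(a,b)_7: α=-2, u≡5; β=-2, v≡4 (mod 7); (5|7)=-1, (4|7)=+1; sign (−1)^0·-1^-2·+1^-2 = +1.
(a,b)_31: α=3, u≡7; β=1, v≡12 (mod 31); (7|31)=+1, (12|31)=-1; sign (−1)^1·+1^1·-1^3 = +1.
(a,b)_23: α=4, u≡3; β=1, v≡4 (mod 23); (3|23)=+1, (4|23)=+1; sign (−1)^0·+1^1·+1^4 = +1.
Ram(-86955, -10695) = {11, ∞}; no ℚ_11-point on the conic.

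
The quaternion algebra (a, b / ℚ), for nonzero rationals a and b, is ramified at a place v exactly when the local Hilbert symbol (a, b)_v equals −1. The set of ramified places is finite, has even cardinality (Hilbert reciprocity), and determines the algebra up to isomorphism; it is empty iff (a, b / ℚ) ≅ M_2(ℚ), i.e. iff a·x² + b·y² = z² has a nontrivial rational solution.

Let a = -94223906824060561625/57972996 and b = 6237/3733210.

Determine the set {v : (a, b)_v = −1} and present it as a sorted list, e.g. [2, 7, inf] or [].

(a, b) ≡ (-1265, 770) mod (ℚ^×)²; places V = {2, 3, 5, 7, 11, 13, 17, 23, 37, 47, ∞}.
(a,b)_13: α=0, u≡9; β=-2, v≡12 (mod 13); (9|13)=+1, (12|13)=+1; sign (−1)^0·+1^-2·+1^0 = +1.
(a,b)_47: α=-2, u≡4; β=-2, v≡7 (mod 47); (4|47)=+1, (7|47)=+1; sign (−1)^0·+1^-2·+1^-2 = +1.
(a,b)_∞: sgn(-1265)=−, sgn(770)=+, so +1.
(a,b)_5: α=3, u≡2; β=-1, v≡1 (mod 5); (2|5)=-1, (1|5)=+1; sign (−1)^0·-1^-1·+1^3 = -1.
(a,b)_23: α=3, u≡21; β=0, v≡15 (mod 23); (21|23)=-1, (15|23)=-1; sign (−1)^0·-1^0·-1^3 = -1.
(a,b)_37: α=2, u≡3; β=0, v≡1 (mod 37); (3|37)=+1, (1|37)=+1; sign (−1)^0·+1^0·+1^2 = +1.
(a,b)_7: α=6, u≡2; β=1, v≡6 (mod 7); (2|7)=+1, (6|7)=-1; sign (−1)^0·+1^1·-1^6 = +1.
(a,b)_17: α=2, u≡3; β=0, v≡10 (mod 17); (3|17)=-1, (10|17)=-1; sign (−1)^0·-1^0·-1^2 = +1.
(a,b)_2: α=-2, β=-1; u≡7, v≡1 (mod 8); ε(u)ε(v)=1·0, αω(v)=-2·0, βω(u)=-1·0; sum ≡ 0  ⇒  +1.
(a,b)_11: α=3, u≡6; β=1, v≡9 (mod 11); (6|11)=-1, (9|11)=+1; sign (−1)^1·-1^1·+1^3 = +1.
(a,b)_3: α=-8, u≡1; β=4, v≡2 (mod 3); (1|3)=+1, (2|3)=-1; sign (−1)^0·+1^4·-1^-8 = +1.
Ram(-1265, 770) = {5, 23}; no ℚ_5-point on the conic.

[5, 23]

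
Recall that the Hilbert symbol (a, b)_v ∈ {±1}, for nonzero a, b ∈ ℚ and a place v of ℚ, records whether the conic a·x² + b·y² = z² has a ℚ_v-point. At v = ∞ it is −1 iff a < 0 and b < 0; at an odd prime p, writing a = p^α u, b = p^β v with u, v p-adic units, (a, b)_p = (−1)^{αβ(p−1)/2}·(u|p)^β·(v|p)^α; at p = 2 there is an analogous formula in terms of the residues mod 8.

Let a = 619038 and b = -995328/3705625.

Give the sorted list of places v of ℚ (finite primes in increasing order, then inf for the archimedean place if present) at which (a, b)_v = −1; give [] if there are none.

[2, 17]

Mod squares: a ≡ 238, b ≡ -3. Check v ∈ {∞, 2, 3, 5, 7, 11, 17}.
v=2: v_2(a)=1, v_2(b)=12; units ≡ 7, 5 (mod 8); ε·ε+αω+βω = 1·0+1·1+12·0 ≡ 1  ⇒  (a,b)_2 = -1.
v=∞: 238 > 0 and -3 < 0  ⇒  (a,b)_∞ = +1.
v=17: a=17^3·(≡7), b=17^0·(≡12) mod 17; (7|17)=-1, (12|17)=-1; (−1)^{3·0·8}·(-1)^0·(-1)^3 = -1.
v=5: a=5^0·(≡3), b=5^-4·(≡3) mod 5; (3|5)=-1, (3|5)=-1; (−1)^{0·-4·2}·(-1)^-4·(-1)^0 = +1.
v=7: a=7^1·(≡3), b=7^-2·(≡4) mod 7; (3|7)=-1, (4|7)=+1; (−1)^{1·-2·3}·(-1)^-2·(+1)^1 = +1.
v=3: a=3^2·(≡1), b=3^5·(≡2) mod 3; (1|3)=+1, (2|3)=-1; (−1)^{2·5·1}·(+1)^5·(-1)^2 = +1.
v=11: a=11^0·(≡2), b=11^-2·(≡7) mod 11; (2|11)=-1, (7|11)=-1; (−1)^{0·-2·5}·(-1)^-2·(-1)^0 = +1.
(238, -3 / ℚ) ramifies at {2, 17}: a division algebra.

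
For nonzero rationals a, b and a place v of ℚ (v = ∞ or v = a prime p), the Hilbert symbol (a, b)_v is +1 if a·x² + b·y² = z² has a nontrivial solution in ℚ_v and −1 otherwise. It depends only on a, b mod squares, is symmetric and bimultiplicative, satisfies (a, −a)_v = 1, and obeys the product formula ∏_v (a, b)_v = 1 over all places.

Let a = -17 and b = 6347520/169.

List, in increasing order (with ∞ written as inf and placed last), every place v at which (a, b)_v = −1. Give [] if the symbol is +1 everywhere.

(a, b) ≡ (-17, 2755) mod (ℚ^×)²; places V = {2, 3, 5, 13, 17, 19, 29, ∞}.
(a,b)_19: α=0, u≡2; β=1, v≡8 (mod 19); (2|19)=-1, (8|19)=-1; sign (−1)^0·-1^1·-1^0 = -1.
(a,b)_29: α=0, u≡12; β=1, v≡14 (mod 29); (12|29)=-1, (14|29)=-1; sign (−1)^0·-1^1·-1^0 = -1.
(a,b)_3: α=0, u≡1; β=2, v≡1 (mod 3); (1|3)=+1, (1|3)=+1; sign (−1)^0·+1^2·+1^0 = +1.
(a,b)_17: α=1, u≡16; β=0, v≡8 (mod 17); (16|17)=+1, (8|17)=+1; sign (−1)^0·+1^0·+1^1 = +1.
(a,b)_5: α=0, u≡3; β=1, v≡1 (mod 5); (3|5)=-1, (1|5)=+1; sign (−1)^0·-1^1·+1^0 = -1.
(a,b)_2: α=0, β=8; u≡7, v≡3 (mod 8); ε(u)ε(v)=1·1, αω(v)=0·1, βω(u)=8·0; sum ≡ 1  ⇒  -1.
(a,b)_13: α=0, u≡9; β=-2, v≡10 (mod 13); (9|13)=+1, (10|13)=+1; sign (−1)^0·+1^-2·+1^0 = +1.
(a,b)_∞: sgn(-17)=−, sgn(2755)=+, so +1.
Ram(-17, 2755) = {2, 5, 19, 29}; no ℚ_2-point on the conic.

[2, 5, 19, 29]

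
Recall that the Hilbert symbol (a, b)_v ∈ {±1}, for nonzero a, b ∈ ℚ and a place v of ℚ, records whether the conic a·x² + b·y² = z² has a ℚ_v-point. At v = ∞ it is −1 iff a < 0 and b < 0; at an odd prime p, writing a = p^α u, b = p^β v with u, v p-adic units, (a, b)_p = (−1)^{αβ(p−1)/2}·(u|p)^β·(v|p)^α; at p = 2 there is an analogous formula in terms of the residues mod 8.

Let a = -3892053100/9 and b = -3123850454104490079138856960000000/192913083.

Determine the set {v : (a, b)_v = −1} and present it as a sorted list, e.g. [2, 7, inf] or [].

[3, 17, 29, inf]

Mod squares: a ≡ -230299, b ≡ -1302340845. Check v ∈ {∞, 2, 3, 5, 7, 11, 13, 17, 19, 23, 29, 31}.
v=11: a=11^0·(≡6), b=11^-2·(≡7) mod 11; (6|11)=-1, (7|11)=-1; (−1)^{0·-2·5}·(-1)^-2·(-1)^0 = +1.
v=2: v_2(a)=2, v_2(b)=20; units ≡ 5, 3 (mod 8); ε·ε+αω+βω = 0·1+2·1+20·1 ≡ 0  ⇒  (a,b)_2 = +1.
v=31: a=31^1·(≡13), b=31^3·(≡20) mod 31; (13|31)=-1, (20|31)=+1; (−1)^{1·3·15}·(-1)^3·(+1)^1 = +1.
v=∞: -230299 < 0 and -1302340845 < 0  ⇒  (a,b)_∞ = -1.
v=3: a=3^-2·(≡2), b=3^-13·(≡2) mod 3; (2|3)=-1, (2|3)=-1; (−1)^{-2·-13·1}·(-1)^-13·(-1)^-2 = -1.
v=13: a=13^2·(≡9), b=13^3·(≡11) mod 13; (9|13)=+1, (11|13)=-1; (−1)^{2·3·6}·(+1)^3·(-1)^2 = +1.
v=7: a=7^0·(≡1), b=7^2·(≡6) mod 7; (1|7)=+1, (6|7)=-1; (−1)^{0·2·3}·(+1)^2·(-1)^0 = +1.
v=23: a=23^1·(≡7), b=23^3·(≡13) mod 23; (7|23)=-1, (13|23)=+1; (−1)^{1·3·11}·(-1)^3·(+1)^1 = +1.
v=17: a=17^1·(≡8), b=17^3·(≡14) mod 17; (8|17)=+1, (14|17)=-1; (−1)^{1·3·8}·(+1)^3·(-1)^1 = -1.
v=5: a=5^2·(≡4), b=5^7·(≡4) mod 5; (4|5)=+1, (4|5)=+1; (−1)^{2·7·2}·(+1)^7·(+1)^2 = +1.
v=29: a=29^0·(≡11), b=29^1·(≡20) mod 29; (11|29)=-1, (20|29)=+1; (−1)^{0·1·14}·(-1)^1·(+1)^0 = -1.
v=19: a=19^1·(≡1), b=19^3·(≡2) mod 19; (1|19)=+1, (2|19)=-1; (−1)^{1·3·9}·(+1)^3·(-1)^1 = +1.
(-230299, -1302340845 / ℚ) ramifies at {3, 17, 29, ∞}: a division algebra.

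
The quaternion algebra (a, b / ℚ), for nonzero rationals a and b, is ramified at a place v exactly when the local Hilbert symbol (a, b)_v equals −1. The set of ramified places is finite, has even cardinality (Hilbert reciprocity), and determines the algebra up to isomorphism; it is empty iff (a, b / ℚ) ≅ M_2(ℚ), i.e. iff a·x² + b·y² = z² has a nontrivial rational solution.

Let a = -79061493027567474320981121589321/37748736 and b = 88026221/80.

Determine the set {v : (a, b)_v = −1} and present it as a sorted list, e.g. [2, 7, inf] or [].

[17, 19, 23, 41]

Mod squares: a ≡ -59647441, b ≡ 1522945. Check v ∈ {∞, 2, 3, 5, 7, 11, 17, 19, 23, 29, 31, 37, 41}.
v=29: a=29^2·(≡4), b=29^0·(≡21) mod 29; (4|29)=+1, (21|29)=-1; (−1)^{2·0·14}·(+1)^0·(-1)^2 = +1.
v=∞: -59647441 < 0 and 1522945 > 0  ⇒  (a,b)_∞ = +1.
v=3: a=3^-2·(≡2), b=3^0·(≡1) mod 3; (2|3)=-1, (1|3)=+1; (−1)^{-2·0·1}·(-1)^0·(+1)^-2 = +1.
v=37: a=37^1·(≡27), b=37^0·(≡25) mod 37; (27|37)=+1, (25|37)=+1; (−1)^{1·0·18}·(+1)^0·(+1)^1 = +1.
v=11: a=11^2·(≡1), b=11^0·(≡10) mod 11; (1|11)=+1, (10|11)=-1; (−1)^{2·0·5}·(+1)^0·(-1)^2 = +1.
v=5: a=5^0·(≡4), b=5^-1·(≡1) mod 5; (4|5)=+1, (1|5)=+1; (−1)^{0·-1·2}·(+1)^-1·(+1)^0 = +1.
v=19: a=19^3·(≡12), b=19^1·(≡14) mod 19; (12|19)=-1, (14|19)=-1; (−1)^{3·1·9}·(-1)^1·(-1)^3 = -1.
v=31: a=31^1·(≡25), b=31^0·(≡25) mod 31; (25|31)=+1, (25|31)=+1; (−1)^{1·0·15}·(+1)^0·(+1)^1 = +1.
v=7: a=7^1·(≡2), b=7^0·(≡1) mod 7; (2|7)=+1, (1|7)=+1; (−1)^{1·0·3}·(+1)^0·(+1)^1 = +1.
v=41: a=41^4·(≡30), b=41^1·(≡33) mod 41; (30|41)=-1, (33|41)=+1; (−1)^{4·1·20}·(-1)^1·(+1)^4 = -1.
v=2: v_2(a)=-22, v_2(b)=-4; units ≡ 7, 1 (mod 8); ε·ε+αω+βω = 1·0+-22·0+-4·0 ≡ 0  ⇒  (a,b)_2 = +1.
v=23: a=23^3·(≡5), b=23^1·(≡15) mod 23; (5|23)=-1, (15|23)=-1; (−1)^{3·1·11}·(-1)^1·(-1)^3 = -1.
v=17: a=17^7·(≡9), b=17^3·(≡7) mod 17; (9|17)=+1, (7|17)=-1; (−1)^{7·3·8}·(+1)^3·(-1)^7 = -1.
Ram(-59647441, 1522945) = {17, 19, 23, 41}; no ℚ_17-point on the conic.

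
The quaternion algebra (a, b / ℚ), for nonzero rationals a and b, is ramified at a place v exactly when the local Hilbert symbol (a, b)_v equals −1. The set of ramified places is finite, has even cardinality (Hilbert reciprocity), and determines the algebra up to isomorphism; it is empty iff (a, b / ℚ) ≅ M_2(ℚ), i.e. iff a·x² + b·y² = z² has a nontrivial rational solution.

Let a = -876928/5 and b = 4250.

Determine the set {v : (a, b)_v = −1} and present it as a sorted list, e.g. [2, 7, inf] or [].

(a, b) ≡ (-68510, 170) mod (ℚ^×)²; places V = {2, 5, 13, 17, 31, ∞}.
(a,b)_2: α=7, β=1; u≡1, v≡5 (mod 8); ε(u)ε(v)=0·0, αω(v)=7·1, βω(u)=1·0; sum ≡ 1  ⇒  -1.
(a,b)_5: α=-1, u≡2; β=3, v≡4 (mod 5); (2|5)=-1, (4|5)=+1; sign (−1)^0·-1^3·+1^-1 = -1.
(a,b)_∞: sgn(-68510)=−, sgn(170)=+, so +1.
(a,b)_13: α=1, u≡8; β=0, v≡12 (mod 13); (8|13)=-1, (12|13)=+1; sign (−1)^0·-1^0·+1^1 = +1.
(a,b)_31: α=1, u≡3; β=0, v≡3 (mod 31); (3|31)=-1, (3|31)=-1; sign (−1)^0·-1^0·-1^1 = -1.
(a,b)_17: α=1, u≡9; β=1, v≡12 (mod 17); (9|17)=+1, (12|17)=-1; sign (−1)^0·+1^1·-1^1 = -1.
Ram(-68510, 170) = {2, 5, 17, 31}; no ℚ_2-point on the conic.

[2, 5, 17, 31]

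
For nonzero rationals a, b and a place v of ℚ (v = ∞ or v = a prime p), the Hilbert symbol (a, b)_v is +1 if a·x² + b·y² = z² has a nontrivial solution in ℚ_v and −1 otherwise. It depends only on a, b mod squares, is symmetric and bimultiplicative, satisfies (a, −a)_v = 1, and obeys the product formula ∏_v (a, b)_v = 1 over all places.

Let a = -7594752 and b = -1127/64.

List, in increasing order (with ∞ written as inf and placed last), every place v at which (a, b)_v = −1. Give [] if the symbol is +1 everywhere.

(a, b) ≡ (-29667, -23) mod (ℚ^×)²; places V = {2, 3, 7, 11, 23, 29, 31, ∞}.
(a,b)_29: α=1, u≡11; β=0, v≡20 (mod 29); (11|29)=-1, (20|29)=+1; sign (−1)^0·-1^0·+1^1 = +1.
(a,b)_2: α=8, β=-6; u≡5, v≡1 (mod 8); ε(u)ε(v)=0·0, αω(v)=8·0, βω(u)=-6·1; sum ≡ 0  ⇒  +1.
(a,b)_11: α=1, u≡5; β=0, v≡8 (mod 11); (5|11)=+1, (8|11)=-1; sign (−1)^0·+1^0·-1^1 = -1.
(a,b)_3: α=1, u≡2; β=0, v≡1 (mod 3); (2|3)=-1, (1|3)=+1; sign (−1)^0·-1^0·+1^1 = +1.
(a,b)_31: α=1, u≡1; β=0, v≡10 (mod 31); (1|31)=+1, (10|31)=+1; sign (−1)^0·+1^0·+1^1 = +1.
(a,b)_23: α=0, u≡9; β=1, v≡19 (mod 23); (9|23)=+1, (19|23)=-1; sign (−1)^0·+1^1·-1^0 = +1.
(a,b)_7: α=0, u≡3; β=2, v≡5 (mod 7); (3|7)=-1, (5|7)=-1; sign (−1)^0·-1^2·-1^0 = +1.
(a,b)_∞: sgn(-29667)=−, sgn(-23)=−, so -1.
(-29667, -23 / ℚ) ramifies at {11, ∞}: a division algebra.

[11, inf]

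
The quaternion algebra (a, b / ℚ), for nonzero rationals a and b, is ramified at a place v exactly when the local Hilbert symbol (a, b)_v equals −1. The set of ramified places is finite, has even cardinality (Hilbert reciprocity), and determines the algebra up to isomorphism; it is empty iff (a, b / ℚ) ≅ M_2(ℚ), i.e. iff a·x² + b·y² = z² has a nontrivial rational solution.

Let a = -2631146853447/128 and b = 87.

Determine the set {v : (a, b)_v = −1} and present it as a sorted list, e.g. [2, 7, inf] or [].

(a, b) ≡ (-14, 87) mod (ℚ^×)²; places V = {2, 3, 7, 29, ∞}.
(a,b)_29: α=4, u≡10; β=1, v≡3 (mod 29); (10|29)=-1, (3|29)=-1; sign (−1)^0·-1^1·-1^4 = -1.
(a,b)_3: α=12, u≡1; β=1, v≡2 (mod 3); (1|3)=+1, (2|3)=-1; sign (−1)^0·+1^1·-1^12 = +1.
(a,b)_∞: sgn(-14)=−, sgn(87)=+, so +1.
(a,b)_7: α=1, u≡3; β=0, v≡3 (mod 7); (3|7)=-1, (3|7)=-1; sign (−1)^0·-1^0·-1^1 = -1.
(a,b)_2: α=-7, β=0; u≡1, v≡7 (mod 8); ε(u)ε(v)=0·1, αω(v)=-7·0, βω(u)=0·0; sum ≡ 0  ⇒  +1.
Ram(-14, 87) = {7, 29}; no ℚ_7-point on the conic.

[7, 29]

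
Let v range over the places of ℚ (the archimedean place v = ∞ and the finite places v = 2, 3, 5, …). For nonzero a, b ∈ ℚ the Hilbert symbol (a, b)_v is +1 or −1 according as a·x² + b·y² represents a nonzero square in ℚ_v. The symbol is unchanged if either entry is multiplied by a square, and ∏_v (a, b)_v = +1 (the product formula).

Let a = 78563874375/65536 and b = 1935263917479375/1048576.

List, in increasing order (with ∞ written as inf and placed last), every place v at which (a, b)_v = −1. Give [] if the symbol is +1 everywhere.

(a, b) ≡ (391, 7) mod (ℚ^×)²; places V = {2, 3, 5, 7, 17, 23, ∞}.
(a,b)_7: α=2, u≡5; β=3, v≡2 (mod 7); (5|7)=-1, (2|7)=+1; sign (−1)^0·-1^3·+1^2 = -1.
(a,b)_23: α=1, u≡21; β=2, v≡7 (mod 23); (21|23)=-1, (7|23)=-1; sign (−1)^0·-1^2·-1^1 = -1.
(a,b)_∞: sgn(391)=+, sgn(7)=+, so +1.
(a,b)_2: α=-16, β=-20; u≡7, v≡7 (mod 8); ε(u)ε(v)=1·1, αω(v)=-16·0, βω(u)=-20·0; sum ≡ 1  ⇒  -1.
(a,b)_17: α=1, u≡3; β=2, v≡5 (mod 17); (3|17)=-1, (5|17)=-1; sign (−1)^0·-1^2·-1^1 = -1.
(a,b)_3: α=8, u≡1; β=10, v≡1 (mod 3); (1|3)=+1, (1|3)=+1; sign (−1)^0·+1^10·+1^8 = +1.
(a,b)_5: α=4, u≡4; β=4, v≡2 (mod 5); (4|5)=+1, (2|5)=-1; sign (−1)^0·+1^4·-1^4 = +1.
(391, 7 / ℚ) ramifies at {2, 7, 17, 23}: a division algebra.

[2, 7, 17, 23]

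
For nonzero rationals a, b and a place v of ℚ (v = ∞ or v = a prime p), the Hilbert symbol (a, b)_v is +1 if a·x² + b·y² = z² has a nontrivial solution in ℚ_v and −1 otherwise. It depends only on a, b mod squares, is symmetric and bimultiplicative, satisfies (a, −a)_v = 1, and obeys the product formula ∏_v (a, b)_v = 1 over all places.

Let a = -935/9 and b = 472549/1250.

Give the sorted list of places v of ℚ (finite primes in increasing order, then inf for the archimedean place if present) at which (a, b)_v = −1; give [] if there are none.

[5, 7]

Mod squares: a ≡ -935, b ≡ 2618. Check v ∈ {∞, 2, 3, 5, 7, 11, 17, 19}.
v=2: v_2(a)=0, v_2(b)=-1; units ≡ 1, 5 (mod 8); ε·ε+αω+βω = 0·0+0·1+-1·0 ≡ 0  ⇒  (a,b)_2 = +1.
v=3: a=3^-2·(≡1), b=3^0·(≡2) mod 3; (1|3)=+1, (2|3)=-1; (−1)^{-2·0·1}·(+1)^0·(-1)^-2 = +1.
v=11: a=11^1·(≡4), b=11^1·(≡10) mod 11; (4|11)=+1, (10|11)=-1; (−1)^{1·1·5}·(+1)^1·(-1)^1 = +1.
v=19: a=19^0·(≡8), b=19^2·(≡10) mod 19; (8|19)=-1, (10|19)=-1; (−1)^{0·2·9}·(-1)^2·(-1)^0 = +1.
v=17: a=17^1·(≡9), b=17^1·(≡4) mod 17; (9|17)=+1, (4|17)=+1; (−1)^{1·1·8}·(+1)^1·(+1)^1 = +1.
v=∞: -935 < 0 and 2618 > 0  ⇒  (a,b)_∞ = +1.
v=7: a=7^0·(≡5), b=7^1·(≡5) mod 7; (5|7)=-1, (5|7)=-1; (−1)^{0·1·3}·(-1)^1·(-1)^0 = -1.
v=5: a=5^1·(≡2), b=5^-4·(≡2) mod 5; (2|5)=-1, (2|5)=-1; (−1)^{1·-4·2}·(-1)^-4·(-1)^1 = -1.
(-935, 2618 / ℚ) ramifies at {5, 7}: a division algebra.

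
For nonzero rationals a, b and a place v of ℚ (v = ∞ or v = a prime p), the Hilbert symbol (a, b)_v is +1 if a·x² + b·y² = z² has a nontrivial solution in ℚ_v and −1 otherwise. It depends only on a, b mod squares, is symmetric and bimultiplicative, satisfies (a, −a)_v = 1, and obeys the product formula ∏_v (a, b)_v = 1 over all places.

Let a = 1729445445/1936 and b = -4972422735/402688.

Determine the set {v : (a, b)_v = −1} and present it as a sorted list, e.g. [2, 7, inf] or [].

[3, 13]

(a, b) ≡ (23205, -195) mod (ℚ^×)²; places V = {2, 3, 5, 7, 11, 13, 17, ∞}.
(a,b)_7: α=3, u≡2; β=2, v≡2 (mod 7); (2|7)=+1, (2|7)=+1; sign (−1)^0·+1^2·+1^3 = +1.
(a,b)_13: α=3, u≡4; β=-1, v≡11 (mod 13); (4|13)=+1, (11|13)=-1; sign (−1)^0·+1^-1·-1^3 = -1.
(a,b)_17: α=1, u≡6; β=4, v≡15 (mod 17); (6|17)=-1, (15|17)=+1; sign (−1)^0·-1^4·+1^1 = +1.
(a,b)_11: α=-2, u≡7; β=-2, v≡1 (mod 11); (7|11)=-1, (1|11)=+1; sign (−1)^0·-1^-2·+1^-2 = +1.
(a,b)_3: α=3, u≡1; β=5, v≡1 (mod 3); (1|3)=+1, (1|3)=+1; sign (−1)^1·+1^5·+1^3 = -1.
(a,b)_∞: sgn(23205)=+, sgn(-195)=−, so +1.
(a,b)_2: α=-4, β=-8; u≡5, v≡5 (mod 8); ε(u)ε(v)=0·0, αω(v)=-4·1, βω(u)=-8·1; sum ≡ 0  ⇒  +1.
(a,b)_5: α=1, u≡4; β=1, v≡1 (mod 5); (4|5)=+1, (1|5)=+1; sign (−1)^0·+1^1·+1^1 = +1.
Ram(23205, -195) = {3, 13}; no ℚ_3-point on the conic.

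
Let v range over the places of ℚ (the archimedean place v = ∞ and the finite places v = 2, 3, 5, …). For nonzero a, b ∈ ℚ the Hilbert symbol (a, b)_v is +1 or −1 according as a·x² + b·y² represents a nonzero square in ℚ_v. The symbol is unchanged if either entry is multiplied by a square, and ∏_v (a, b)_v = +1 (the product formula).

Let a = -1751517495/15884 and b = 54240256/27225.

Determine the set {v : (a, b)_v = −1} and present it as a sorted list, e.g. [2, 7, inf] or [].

Mod squares: a ≡ -891605, b ≡ 1081. Check v ∈ {∞, 2, 3, 5, 7, 11, 13, 19, 23, 29, 43, 47}.
v=43: a=43^1·(≡12), b=43^0·(≡38) mod 43; (12|43)=-1, (38|43)=+1; (−1)^{1·0·21}·(-1)^0·(+1)^1 = +1.
v=29: a=29^1·(≡20), b=29^0·(≡21) mod 29; (20|29)=+1, (21|29)=-1; (−1)^{1·0·14}·(+1)^0·(-1)^1 = -1.
v=2: v_2(a)=-2, v_2(b)=10; units ≡ 3, 1 (mod 8); ε·ε+αω+βω = 1·0+-2·0+10·1 ≡ 0  ⇒  (a,b)_2 = +1.
v=13: a=13^1·(≡12), b=13^0·(≡6) mod 13; (12|13)=+1, (6|13)=-1; (−1)^{1·0·6}·(+1)^0·(-1)^1 = -1.
v=∞: -891605 < 0 and 1081 > 0  ⇒  (a,b)_∞ = +1.
v=3: a=3^2·(≡1), b=3^-2·(≡1) mod 3; (1|3)=+1, (1|3)=+1; (−1)^{2·-2·1}·(+1)^-2·(+1)^2 = +1.
v=23: a=23^0·(≡4), b=23^1·(≡8) mod 23; (4|23)=+1, (8|23)=+1; (−1)^{0·1·11}·(+1)^1·(+1)^0 = +1.
v=47: a=47^0·(≡16), b=47^1·(≡40) mod 47; (16|47)=+1, (40|47)=-1; (−1)^{0·1·23}·(+1)^1·(-1)^0 = +1.
v=11: a=11^-1·(≡3), b=11^-2·(≡3) mod 11; (3|11)=+1, (3|11)=+1; (−1)^{-1·-2·5}·(+1)^-2·(+1)^-1 = +1.
v=19: a=19^-2·(≡18), b=19^0·(≡16) mod 19; (18|19)=-1, (16|19)=+1; (−1)^{-2·0·9}·(-1)^0·(+1)^-2 = +1.
v=5: a=5^1·(≡4), b=5^-2·(≡4) mod 5; (4|5)=+1, (4|5)=+1; (−1)^{1·-2·2}·(+1)^-2·(+1)^1 = +1.
v=7: a=7^4·(≡3), b=7^2·(≡3) mod 7; (3|7)=-1, (3|7)=-1; (−1)^{4·2·3}·(-1)^2·(-1)^4 = +1.
(-891605, 1081 / ℚ) ramifies at {13, 29}: a division algebra.

[13, 29]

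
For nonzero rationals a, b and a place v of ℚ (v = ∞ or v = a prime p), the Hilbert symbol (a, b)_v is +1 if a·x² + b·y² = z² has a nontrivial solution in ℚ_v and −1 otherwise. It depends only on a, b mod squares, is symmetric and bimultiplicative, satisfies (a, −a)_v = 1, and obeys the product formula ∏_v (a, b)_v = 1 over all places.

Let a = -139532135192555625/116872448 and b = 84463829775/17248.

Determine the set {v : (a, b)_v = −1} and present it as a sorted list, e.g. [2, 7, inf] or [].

(a, b) ≡ (-437437, 92378) mod (ℚ^×)²; places V = {2, 3, 5, 7, 11, 13, 17, 19, 23, ∞}.
(a,b)_19: α=1, u≡5; β=1, v≡16 (mod 19); (5|19)=+1, (16|19)=+1; sign (−1)^1·+1^1·+1^1 = -1.
(a,b)_17: α=2, u≡11; β=1, v≡3 (mod 17); (11|17)=-1, (3|17)=-1; sign (−1)^0·-1^1·-1^2 = -1.
(a,b)_13: α=5, u≡8; β=3, v≡11 (mod 13); (8|13)=-1, (11|13)=-1; sign (−1)^0·-1^3·-1^5 = +1.
(a,b)_7: α=-3, u≡3; β=-2, v≡5 (mod 7); (3|7)=-1, (5|7)=-1; sign (−1)^0·-1^-2·-1^-3 = -1.
(a,b)_3: α=2, u≡2; β=2, v≡2 (mod 3); (2|3)=-1, (2|3)=-1; sign (−1)^0·-1^2·-1^2 = +1.
(a,b)_11: α=-3, u≡5; β=-1, v≡1 (mod 11); (5|11)=+1, (1|11)=+1; sign (−1)^1·+1^-1·+1^-3 = -1.
(a,b)_∞: sgn(-437437)=−, sgn(92378)=+, so +1.
(a,b)_2: α=-8, β=-5; u≡3, v≡5 (mod 8); ε(u)ε(v)=1·0, αω(v)=-8·1, βω(u)=-5·1; sum ≡ 1  ⇒  -1.
(a,b)_5: α=4, u≡2; β=2, v≡2 (mod 5); (2|5)=-1, (2|5)=-1; sign (−1)^0·-1^2·-1^4 = +1.
(a,b)_23: α=3, u≡2; β=2, v≡7 (mod 23); (2|23)=+1, (7|23)=-1; sign (−1)^0·+1^2·-1^3 = -1.
Ram(-437437, 92378) = {2, 7, 11, 17, 19, 23}; no ℚ_2-point on the conic.

[2, 7, 11, 17, 19, 23]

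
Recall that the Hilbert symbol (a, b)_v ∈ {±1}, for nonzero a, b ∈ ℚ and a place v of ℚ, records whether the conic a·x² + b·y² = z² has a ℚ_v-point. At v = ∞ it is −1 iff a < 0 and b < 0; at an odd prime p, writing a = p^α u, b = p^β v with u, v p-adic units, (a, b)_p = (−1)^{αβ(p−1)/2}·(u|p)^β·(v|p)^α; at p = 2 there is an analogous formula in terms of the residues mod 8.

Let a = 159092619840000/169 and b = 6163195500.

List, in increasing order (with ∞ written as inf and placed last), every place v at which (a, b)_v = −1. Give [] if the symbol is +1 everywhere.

[2, 7]

Mod squares: a ≡ 154, b ≡ 1155. Check v ∈ {∞, 2, 3, 5, 7, 11, 13}.
v=3: a=3^2·(≡1), b=3^3·(≡1) mod 3; (1|3)=+1, (1|3)=+1; (−1)^{2·3·1}·(+1)^3·(+1)^2 = +1.
v=2: v_2(a)=9, v_2(b)=2; units ≡ 5, 3 (mod 8); ε·ε+αω+βω = 0·1+9·1+2·1 ≡ 1  ⇒  (a,b)_2 = -1.
v=13: a=13^-2·(≡2), b=13^0·(≡7) mod 13; (2|13)=-1, (7|13)=-1; (−1)^{-2·0·6}·(-1)^0·(-1)^-2 = +1.
v=11: a=11^5·(≡1), b=11^3·(≡6) mod 11; (1|11)=+1, (6|11)=-1; (−1)^{5·3·5}·(+1)^3·(-1)^5 = +1.
v=7: a=7^3·(≡1), b=7^3·(≡4) mod 7; (1|7)=+1, (4|7)=+1; (−1)^{3·3·3}·(+1)^3·(+1)^3 = -1.
v=∞: 154 > 0 and 1155 > 0  ⇒  (a,b)_∞ = +1.
v=5: a=5^4·(≡1), b=5^3·(≡4) mod 5; (1|5)=+1, (4|5)=+1; (−1)^{4·3·2}·(+1)^3·(+1)^4 = +1.
(154, 1155 / ℚ) ramifies at {2, 7}: a division algebra.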